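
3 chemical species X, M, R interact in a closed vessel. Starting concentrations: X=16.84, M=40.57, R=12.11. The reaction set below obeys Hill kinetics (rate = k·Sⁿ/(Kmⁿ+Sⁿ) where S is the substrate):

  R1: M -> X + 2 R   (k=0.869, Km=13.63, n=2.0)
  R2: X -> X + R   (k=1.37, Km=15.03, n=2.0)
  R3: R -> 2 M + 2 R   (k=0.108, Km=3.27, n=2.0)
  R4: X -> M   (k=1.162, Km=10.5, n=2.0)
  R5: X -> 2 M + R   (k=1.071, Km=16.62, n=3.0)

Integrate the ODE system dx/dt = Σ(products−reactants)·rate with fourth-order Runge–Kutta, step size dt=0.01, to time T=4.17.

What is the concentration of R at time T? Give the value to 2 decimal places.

R at T = 24.16

RK4 with dt=0.01: 417 steps to T=4.17. Trajectory (selected grid times):
t=0.00: X=16.84 M=40.57 R=12.11
t=0.46: X=16.57 M=41.18 R=13.47
t=0.93: X=16.30 M=41.79 R=14.86
t=1.39: X=16.05 M=42.38 R=16.20
t=1.85: X=15.81 M=42.94 R=17.54
t=2.32: X=15.57 M=43.51 R=18.90
t=2.78: X=15.35 M=44.04 R=20.22
t=3.24: X=15.14 M=44.57 R=21.53
t=3.71: X=14.93 M=45.09 R=22.86
t=4.17: X=14.74 M=45.59 R=24.16
Read off R at T=4.17: 24.16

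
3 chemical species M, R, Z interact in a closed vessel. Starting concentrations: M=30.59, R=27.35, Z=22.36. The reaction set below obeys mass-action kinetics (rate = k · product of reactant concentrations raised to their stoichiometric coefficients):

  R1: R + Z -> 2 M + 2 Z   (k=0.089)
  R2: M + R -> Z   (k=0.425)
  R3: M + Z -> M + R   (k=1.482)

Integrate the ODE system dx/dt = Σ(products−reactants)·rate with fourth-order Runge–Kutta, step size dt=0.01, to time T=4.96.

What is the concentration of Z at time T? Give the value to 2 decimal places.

RK4 with dt=0.01: 496 steps to T=4.96. Trajectory (selected grid times):
t=0.00: M=30.59 R=27.35 Z=22.36
t=0.55: M=6.24 R=34.76 Z=14.95
t=1.10: M=6.26 R=34.76 Z=14.95
t=1.65: M=6.26 R=34.76 Z=14.95
t=2.20: M=6.26 R=34.76 Z=14.95
t=2.76: M=6.26 R=34.76 Z=14.95
t=3.31: M=6.26 R=34.76 Z=14.95
t=3.86: M=6.26 R=34.76 Z=14.95
t=4.41: M=6.26 R=34.76 Z=14.95
t=4.96: M=6.26 R=34.76 Z=14.95
Read off Z at T=4.96: 14.95

Z at T = 14.95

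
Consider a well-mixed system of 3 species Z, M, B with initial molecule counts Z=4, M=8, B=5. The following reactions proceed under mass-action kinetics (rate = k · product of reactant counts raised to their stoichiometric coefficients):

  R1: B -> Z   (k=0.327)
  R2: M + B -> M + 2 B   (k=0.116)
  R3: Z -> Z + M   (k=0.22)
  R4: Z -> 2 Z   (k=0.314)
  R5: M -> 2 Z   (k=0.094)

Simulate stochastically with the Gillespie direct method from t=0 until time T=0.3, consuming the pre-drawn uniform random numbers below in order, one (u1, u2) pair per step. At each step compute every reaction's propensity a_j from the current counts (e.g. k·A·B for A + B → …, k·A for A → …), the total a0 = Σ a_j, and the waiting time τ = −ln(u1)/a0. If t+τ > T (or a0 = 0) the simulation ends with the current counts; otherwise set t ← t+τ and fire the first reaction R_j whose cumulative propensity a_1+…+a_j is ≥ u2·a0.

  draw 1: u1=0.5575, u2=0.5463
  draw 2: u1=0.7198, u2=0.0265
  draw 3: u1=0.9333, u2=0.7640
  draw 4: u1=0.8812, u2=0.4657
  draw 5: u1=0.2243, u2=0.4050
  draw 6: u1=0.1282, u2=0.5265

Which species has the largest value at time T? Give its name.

t=0.000: Z=4 M=8 B=5
Draw 1: a1=1.635, a2=4.640, a3=0.880, a4=1.256, a5=0.752, a0=9.163; τ=−ln(0.5575)/9.163=0.064 → t=0.064; u2·a0=0.5463·9.163=5.006; a1=1.635 < 5.006 ≤ a1+a2=6.275 → R2 fires; Z=4 M=8 B=6
Draw 2: a1=1.962, a2=5.568, a3=0.880, a4=1.256, a5=0.752, a0=10.418; τ=−ln(0.7198)/10.418=0.032 → t=0.095; u2·a0=0.0265·10.418=0.276 ≤ a1=1.962 → R1 fires; Z=5 M=8 B=5
Draw 3: a1=1.635, a2=4.640, a3=1.100, a4=1.570, a5=0.752, a0=9.697; τ=−ln(0.9333)/9.697=0.007 → t=0.102; u2·a0=0.7640·9.697=7.409; a1+…+a3=7.375 < 7.409 ≤ a1+…+a4=8.945 → R4 fires; Z=6 M=8 B=5
Draw 4: a1=1.635, a2=4.640, a3=1.320, a4=1.884, a5=0.752, a0=10.231; τ=−ln(0.8812)/10.231=0.012 → t=0.115; u2·a0=0.4657·10.231=4.765; a1=1.635 < 4.765 ≤ a1+a2=6.275 → R2 fires; Z=6 M=8 B=6
Draw 5: a1=1.962, a2=5.568, a3=1.320, a4=1.884, a5=0.752, a0=11.486; τ=−ln(0.2243)/11.486=0.130 → t=0.245; u2·a0=0.4050·11.486=4.652; a1=1.962 < 4.652 ≤ a1+a2=7.530 → R2 fires; Z=6 M=8 B=7
Draw 6: a1=2.289, a2=6.496, a3=1.320, a4=1.884, a5=0.752, a0=12.741; τ=−ln(0.1282)/12.741=0.161 → t=0.406 > T=0.3: stop.
At T=0.3: Z=6 M=8 B=7; the largest is M.

Dominant species at T: M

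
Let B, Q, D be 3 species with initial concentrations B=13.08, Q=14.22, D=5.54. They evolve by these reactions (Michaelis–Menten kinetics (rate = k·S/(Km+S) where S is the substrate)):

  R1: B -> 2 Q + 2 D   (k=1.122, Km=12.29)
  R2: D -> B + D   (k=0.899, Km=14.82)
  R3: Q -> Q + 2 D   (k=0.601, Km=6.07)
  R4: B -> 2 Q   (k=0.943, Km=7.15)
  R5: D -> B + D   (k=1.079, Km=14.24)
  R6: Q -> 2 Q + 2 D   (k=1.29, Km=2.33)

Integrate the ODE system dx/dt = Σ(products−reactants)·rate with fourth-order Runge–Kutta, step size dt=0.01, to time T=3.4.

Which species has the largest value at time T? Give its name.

Dominant species at T: Q

RK4 with dt=0.01: 340 steps to T=3.4. Trajectory (selected grid times):
t=0.00: B=13.08 Q=14.22 D=5.54
t=0.38: B=12.86 Q=15.54 D=7.15
t=0.76: B=12.68 Q=16.87 D=8.77
t=1.13: B=12.54 Q=18.15 D=10.37
t=1.51: B=12.42 Q=19.47 D=12.01
t=1.89: B=12.33 Q=20.80 D=13.67
t=2.27: B=12.27 Q=22.12 D=15.34
t=2.64: B=12.23 Q=23.41 D=16.97
t=3.02: B=12.20 Q=24.73 D=18.65
t=3.40: B=12.19 Q=26.05 D=20.34
At T=3.4: B=12.19 Q=26.05 D=20.34; the largest is Q.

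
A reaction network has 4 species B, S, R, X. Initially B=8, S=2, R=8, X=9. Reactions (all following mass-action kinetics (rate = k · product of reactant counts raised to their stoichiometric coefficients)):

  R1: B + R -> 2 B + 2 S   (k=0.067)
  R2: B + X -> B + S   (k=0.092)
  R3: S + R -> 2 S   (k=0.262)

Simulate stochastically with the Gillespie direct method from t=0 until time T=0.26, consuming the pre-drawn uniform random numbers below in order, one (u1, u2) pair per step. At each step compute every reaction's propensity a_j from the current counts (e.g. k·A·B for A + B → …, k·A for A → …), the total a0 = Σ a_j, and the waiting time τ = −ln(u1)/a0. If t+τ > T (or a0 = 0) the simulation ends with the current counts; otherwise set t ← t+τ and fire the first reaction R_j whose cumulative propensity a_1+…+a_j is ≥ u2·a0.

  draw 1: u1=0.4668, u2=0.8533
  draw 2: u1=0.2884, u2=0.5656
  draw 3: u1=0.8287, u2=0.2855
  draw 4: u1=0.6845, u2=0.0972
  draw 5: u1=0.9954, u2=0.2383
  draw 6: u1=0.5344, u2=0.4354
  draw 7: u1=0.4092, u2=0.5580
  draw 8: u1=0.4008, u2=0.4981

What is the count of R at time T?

R at T = 4

t=0.000: B=8 S=2 R=8 X=9
Draw 1: a1=4.288, a2=6.624, a3=4.192, a0=15.104; τ=−ln(0.4668)/15.104=0.050 → t=0.050; u2·a0=0.8533·15.104=12.888; a1+a2=10.912 < 12.888 ≤ a1+…+a3=15.104 → R3 fires; B=8 S=3 R=7 X=9
Draw 2: a1=3.752, a2=6.624, a3=5.502, a0=15.878; τ=−ln(0.2884)/15.878=0.078 → t=0.129; u2·a0=0.5656·15.878=8.981; a1=3.752 < 8.981 ≤ a1+a2=10.376 → R2 fires; B=8 S=4 R=7 X=8
Draw 3: a1=3.752, a2=5.888, a3=7.336, a0=16.976; τ=−ln(0.8287)/16.976=0.011 → t=0.140; u2·a0=0.2855·16.976=4.847; a1=3.752 < 4.847 ≤ a1+a2=9.640 → R2 fires; B=8 S=5 R=7 X=7
Draw 4: a1=3.752, a2=5.152, a3=9.170, a0=18.074; τ=−ln(0.6845)/18.074=0.021 → t=0.161; u2·a0=0.0972·18.074=1.757 ≤ a1=3.752 → R1 fires; B=9 S=7 R=6 X=7
Draw 5: a1=3.618, a2=5.796, a3=11.004, a0=20.418; τ=−ln(0.9954)/20.418=0.000 → t=0.161; u2·a0=0.2383·20.418=4.866; a1=3.618 < 4.866 ≤ a1+a2=9.414 → R2 fires; B=9 S=8 R=6 X=6
Draw 6: a1=3.618, a2=4.968, a3=12.576, a0=21.162; τ=−ln(0.5344)/21.162=0.030 → t=0.191; u2·a0=0.4354·21.162=9.214; a1+a2=8.586 < 9.214 ≤ a1+…+a3=21.162 → R3 fires; B=9 S=9 R=5 X=6
Draw 7: a1=3.015, a2=4.968, a3=11.790, a0=19.773; τ=−ln(0.4092)/19.773=0.045 → t=0.236; u2·a0=0.5580·19.773=11.033; a1+a2=7.983 < 11.033 ≤ a1+…+a3=19.773 → R3 fires; B=9 S=10 R=4 X=6
Draw 8: a1=2.412, a2=4.968, a3=10.480, a0=17.860; τ=−ln(0.4008)/17.860=0.051 → t=0.287 > T=0.26: stop.
Read off R at T=0.26: 4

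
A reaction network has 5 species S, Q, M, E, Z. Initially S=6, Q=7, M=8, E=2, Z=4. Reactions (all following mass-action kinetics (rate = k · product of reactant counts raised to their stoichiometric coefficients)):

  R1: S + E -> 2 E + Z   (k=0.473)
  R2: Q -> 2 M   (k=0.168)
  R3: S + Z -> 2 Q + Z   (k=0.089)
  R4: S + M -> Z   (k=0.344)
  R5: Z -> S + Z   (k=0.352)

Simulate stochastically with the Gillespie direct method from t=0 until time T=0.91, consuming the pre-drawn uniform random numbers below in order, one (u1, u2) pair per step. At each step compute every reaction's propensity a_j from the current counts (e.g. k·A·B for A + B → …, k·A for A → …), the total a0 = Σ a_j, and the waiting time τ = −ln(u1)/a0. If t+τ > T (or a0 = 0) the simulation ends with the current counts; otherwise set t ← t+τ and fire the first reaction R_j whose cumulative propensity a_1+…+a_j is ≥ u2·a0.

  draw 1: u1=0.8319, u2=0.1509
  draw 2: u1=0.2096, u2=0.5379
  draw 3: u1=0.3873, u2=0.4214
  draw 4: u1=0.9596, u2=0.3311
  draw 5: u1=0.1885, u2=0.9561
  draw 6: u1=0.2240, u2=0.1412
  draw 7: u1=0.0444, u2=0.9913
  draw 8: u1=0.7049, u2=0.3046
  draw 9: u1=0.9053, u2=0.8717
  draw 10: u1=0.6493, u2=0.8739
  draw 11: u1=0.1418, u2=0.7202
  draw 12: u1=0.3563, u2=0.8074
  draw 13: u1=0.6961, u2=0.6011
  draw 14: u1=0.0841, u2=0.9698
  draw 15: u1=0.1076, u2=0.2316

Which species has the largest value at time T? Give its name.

t=0.000: S=6 Q=7 M=8 E=2 Z=4
Draw 1: a1=5.676, a2=1.176, a3=2.136, a4=16.512, a5=1.408, a0=26.908; τ=−ln(0.8319)/26.908=0.007 → t=0.007; u2·a0=0.1509·26.908=4.060 ≤ a1=5.676 → R1 fires; S=5 Q=7 M=8 E=3 Z=5
Draw 2: a1=7.095, a2=1.176, a3=2.225, a4=13.760, a5=1.760, a0=26.016; τ=−ln(0.2096)/26.016=0.060 → t=0.067; u2·a0=0.5379·26.016=13.994; a1+…+a3=10.496 < 13.994 ≤ a1+…+a4=24.256 → R4 fires; S=4 Q=7 M=7 E=3 Z=6
Draw 3: a1=5.676, a2=1.176, a3=2.136, a4=9.632, a5=2.112, a0=20.732; τ=−ln(0.3873)/20.732=0.046 → t=0.113; u2·a0=0.4214·20.732=8.736; a1+a2=6.852 < 8.736 ≤ a1+…+a3=8.988 → R3 fires; S=3 Q=9 M=7 E=3 Z=6
Draw 4: a1=4.257, a2=1.512, a3=1.602, a4=7.224, a5=2.112, a0=16.707; τ=−ln(0.9596)/16.707=0.002 → t=0.115; u2·a0=0.3311·16.707=5.532; a1=4.257 < 5.532 ≤ a1+a2=5.769 → R2 fires; S=3 Q=8 M=9 E=3 Z=6
Draw 5: a1=4.257, a2=1.344, a3=1.602, a4=9.288, a5=2.112, a0=18.603; τ=−ln(0.1885)/18.603=0.090 → t=0.205; u2·a0=0.9561·18.603=17.786; a1+…+a4=16.491 < 17.786 ≤ a1+…+a5=18.603 → R5 fires; S=4 Q=8 M=9 E=3 Z=6
Draw 6: a1=5.676, a2=1.344, a3=2.136, a4=12.384, a5=2.112, a0=23.652; τ=−ln(0.2240)/23.652=0.063 → t=0.268; u2·a0=0.1412·23.652=3.340 ≤ a1=5.676 → R1 fires; S=3 Q=8 M=9 E=4 Z=7
Draw 7: a1=5.676, a2=1.344, a3=1.869, a4=9.288, a5=2.464, a0=20.641; τ=−ln(0.0444)/20.641=0.151 → t=0.419; u2·a0=0.9913·20.641=20.461; a1+…+a4=18.177 < 20.461 ≤ a1+…+a5=20.641 → R5 fires; S=4 Q=8 M=9 E=4 Z=7
Draw 8: a1=7.568, a2=1.344, a3=2.492, a4=12.384, a5=2.464, a0=26.252; τ=−ln(0.7049)/26.252=0.013 → t=0.432; u2·a0=0.3046·26.252=7.996; a1=7.568 < 7.996 ≤ a1+a2=8.912 → R2 fires; S=4 Q=7 M=11 E=4 Z=7
Draw 9: a1=7.568, a2=1.176, a3=2.492, a4=15.136, a5=2.464, a0=28.836; τ=−ln(0.9053)/28.836=0.003 → t=0.436; u2·a0=0.8717·28.836=25.136; a1+…+a3=11.236 < 25.136 ≤ a1+…+a4=26.372 → R4 fires; S=3 Q=7 M=10 E=4 Z=8
Draw 10: a1=5.676, a2=1.176, a3=2.136, a4=10.320, a5=2.816, a0=22.124; τ=−ln(0.6493)/22.124=0.020 → t=0.455; u2·a0=0.8739·22.124=19.334; a1+…+a4=19.308 < 19.334 ≤ a1+…+a5=22.124 → R5 fires; S=4 Q=7 M=10 E=4 Z=8
Draw 11: a1=7.568, a2=1.176, a3=2.848, a4=13.760, a5=2.816, a0=28.168; τ=−ln(0.1418)/28.168=0.069 → t=0.525; u2·a0=0.7202·28.168=20.287; a1+…+a3=11.592 < 20.287 ≤ a1+…+a4=25.352 → R4 fires; S=3 Q=7 M=9 E=4 Z=9
Draw 12: a1=5.676, a2=1.176, a3=2.403, a4=9.288, a5=3.168, a0=21.711; τ=−ln(0.3563)/21.711=0.048 → t=0.572; u2·a0=0.8074·21.711=17.529; a1+…+a3=9.255 < 17.529 ≤ a1+…+a4=18.543 → R4 fires; S=2 Q=7 M=8 E=4 Z=10
Draw 13: a1=3.784, a2=1.176, a3=1.780, a4=5.504, a5=3.520, a0=15.764; τ=−ln(0.6961)/15.764=0.023 → t=0.595; u2·a0=0.6011·15.764=9.476; a1+…+a3=6.740 < 9.476 ≤ a1+…+a4=12.244 → R4 fires; S=1 Q=7 M=7 E=4 Z=11
Draw 14: a1=1.892, a2=1.176, a3=0.979, a4=2.408, a5=3.872, a0=10.327; τ=−ln(0.0841)/10.327=0.240 → t=0.835; u2·a0=0.9698·10.327=10.015; a1+…+a4=6.455 < 10.015 ≤ a1+…+a5=10.327 → R5 fires; S=2 Q=7 M=7 E=4 Z=11
Draw 15: a1=3.784, a2=1.176, a3=1.958, a4=4.816, a5=3.872, a0=15.606; τ=−ln(0.1076)/15.606=0.143 → t=0.978 > T=0.91: stop.
At T=0.91: S=2 Q=7 M=7 E=4 Z=11; the largest is Z.

Dominant species at T: Z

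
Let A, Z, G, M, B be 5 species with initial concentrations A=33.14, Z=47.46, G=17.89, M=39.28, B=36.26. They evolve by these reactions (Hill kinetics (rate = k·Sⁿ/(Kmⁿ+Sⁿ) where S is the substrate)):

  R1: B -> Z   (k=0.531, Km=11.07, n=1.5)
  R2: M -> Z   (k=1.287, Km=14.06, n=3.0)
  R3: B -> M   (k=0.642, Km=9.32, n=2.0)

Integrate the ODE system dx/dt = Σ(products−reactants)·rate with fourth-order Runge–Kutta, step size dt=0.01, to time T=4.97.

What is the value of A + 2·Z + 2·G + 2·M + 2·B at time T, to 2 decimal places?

Value at T = 314.92

Check how each reaction changes W = A + 2·Z + 2·G + 2·M + 2·B (weight of products minus weight of reactants):
R1: B -> Z: (2·1) − (2·1) = 2 − 2 = 0
R2: M -> Z: (2·1) − (2·1) = 2 − 2 = 0
R3: B -> M: (2·1) − (2·1) = 2 − 2 = 0
Every reaction leaves W unchanged, so W is conserved and no simulation is needed: W(T) = W(0) = 33.14 + 2·47.46 + 2·17.89 + 2·39.28 + 2·36.26 = 314.92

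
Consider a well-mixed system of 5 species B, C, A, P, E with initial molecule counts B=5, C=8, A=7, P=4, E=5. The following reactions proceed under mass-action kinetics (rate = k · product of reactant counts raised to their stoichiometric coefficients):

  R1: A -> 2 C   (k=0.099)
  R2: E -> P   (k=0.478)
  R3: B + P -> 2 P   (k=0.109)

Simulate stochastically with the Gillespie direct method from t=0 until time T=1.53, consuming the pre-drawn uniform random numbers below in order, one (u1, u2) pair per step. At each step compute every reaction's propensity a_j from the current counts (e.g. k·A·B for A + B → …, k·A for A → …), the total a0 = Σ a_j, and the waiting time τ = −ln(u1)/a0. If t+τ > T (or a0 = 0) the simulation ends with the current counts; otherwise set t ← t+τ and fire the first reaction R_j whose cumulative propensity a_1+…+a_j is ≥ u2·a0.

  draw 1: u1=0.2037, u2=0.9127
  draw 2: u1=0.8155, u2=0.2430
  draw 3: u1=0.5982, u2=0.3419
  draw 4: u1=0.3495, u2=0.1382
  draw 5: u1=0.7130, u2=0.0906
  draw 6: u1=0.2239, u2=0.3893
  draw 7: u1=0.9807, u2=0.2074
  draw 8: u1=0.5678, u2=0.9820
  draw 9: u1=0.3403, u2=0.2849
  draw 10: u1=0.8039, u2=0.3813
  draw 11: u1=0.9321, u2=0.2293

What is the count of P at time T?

P at T = 13

t=0.000: B=5 C=8 A=7 P=4 E=5
Draw 1: a1=0.693, a2=2.390, a3=2.180, a0=5.263; τ=−ln(0.2037)/5.263=0.302 → t=0.302; u2·a0=0.9127·5.263=4.804; a1+a2=3.083 < 4.804 ≤ a1+…+a3=5.263 → R3 fires; B=4 C=8 A=7 P=5 E=5
Draw 2: a1=0.693, a2=2.390, a3=2.180, a0=5.263; τ=−ln(0.8155)/5.263=0.039 → t=0.341; u2·a0=0.2430·5.263=1.279; a1=0.693 < 1.279 ≤ a1+a2=3.083 → R2 fires; B=4 C=8 A=7 P=6 E=4
Draw 3: a1=0.693, a2=1.912, a3=2.616, a0=5.221; τ=−ln(0.5982)/5.221=0.098 → t=0.439; u2·a0=0.3419·5.221=1.785; a1=0.693 < 1.785 ≤ a1+a2=2.605 → R2 fires; B=4 C=8 A=7 P=7 E=3
Draw 4: a1=0.693, a2=1.434, a3=3.052, a0=5.179; τ=−ln(0.3495)/5.179=0.203 → t=0.642; u2·a0=0.1382·5.179=0.716; a1=0.693 < 0.716 ≤ a1+a2=2.127 → R2 fires; B=4 C=8 A=7 P=8 E=2
Draw 5: a1=0.693, a2=0.956, a3=3.488, a0=5.137; τ=−ln(0.7130)/5.137=0.066 → t=0.708; u2·a0=0.0906·5.137=0.465 ≤ a1=0.693 → R1 fires; B=4 C=10 A=6 P=8 E=2
Draw 6: a1=0.594, a2=0.956, a3=3.488, a0=5.038; τ=−ln(0.2239)/5.038=0.297 → t=1.005; u2·a0=0.3893·5.038=1.961; a1+a2=1.550 < 1.961 ≤ a1+…+a3=5.038 → R3 fires; B=3 C=10 A=6 P=9 E=2
Draw 7: a1=0.594, a2=0.956, a3=2.943, a0=4.493; τ=−ln(0.9807)/4.493=0.004 → t=1.010; u2·a0=0.2074·4.493=0.932; a1=0.594 < 0.932 ≤ a1+a2=1.550 → R2 fires; B=3 C=10 A=6 P=10 E=1
Draw 8: a1=0.594, a2=0.478, a3=3.270, a0=4.342; τ=−ln(0.5678)/4.342=0.130 → t=1.140; u2·a0=0.9820·4.342=4.264; a1+a2=1.072 < 4.264 ≤ a1+…+a3=4.342 → R3 fires; B=2 C=10 A=6 P=11 E=1
Draw 9: a1=0.594, a2=0.478, a3=2.398, a0=3.470; τ=−ln(0.3403)/3.470=0.311 → t=1.451; u2·a0=0.2849·3.470=0.989; a1=0.594 < 0.989 ≤ a1+a2=1.072 → R2 fires; B=2 C=10 A=6 P=12 E=0
Draw 10: a1=0.594, a2=0.000, a3=2.616, a0=3.210; τ=−ln(0.8039)/3.210=0.068 → t=1.519; u2·a0=0.3813·3.210=1.224; a1+a2=0.594 < 1.224 ≤ a1+…+a3=3.210 → R3 fires; B=1 C=10 A=6 P=13 E=0
Draw 11: a1=0.594, a2=0.000, a3=1.417, a0=2.011; τ=−ln(0.9321)/2.011=0.035 → t=1.554 > T=1.53: stop.
Read off P at T=1.53: 13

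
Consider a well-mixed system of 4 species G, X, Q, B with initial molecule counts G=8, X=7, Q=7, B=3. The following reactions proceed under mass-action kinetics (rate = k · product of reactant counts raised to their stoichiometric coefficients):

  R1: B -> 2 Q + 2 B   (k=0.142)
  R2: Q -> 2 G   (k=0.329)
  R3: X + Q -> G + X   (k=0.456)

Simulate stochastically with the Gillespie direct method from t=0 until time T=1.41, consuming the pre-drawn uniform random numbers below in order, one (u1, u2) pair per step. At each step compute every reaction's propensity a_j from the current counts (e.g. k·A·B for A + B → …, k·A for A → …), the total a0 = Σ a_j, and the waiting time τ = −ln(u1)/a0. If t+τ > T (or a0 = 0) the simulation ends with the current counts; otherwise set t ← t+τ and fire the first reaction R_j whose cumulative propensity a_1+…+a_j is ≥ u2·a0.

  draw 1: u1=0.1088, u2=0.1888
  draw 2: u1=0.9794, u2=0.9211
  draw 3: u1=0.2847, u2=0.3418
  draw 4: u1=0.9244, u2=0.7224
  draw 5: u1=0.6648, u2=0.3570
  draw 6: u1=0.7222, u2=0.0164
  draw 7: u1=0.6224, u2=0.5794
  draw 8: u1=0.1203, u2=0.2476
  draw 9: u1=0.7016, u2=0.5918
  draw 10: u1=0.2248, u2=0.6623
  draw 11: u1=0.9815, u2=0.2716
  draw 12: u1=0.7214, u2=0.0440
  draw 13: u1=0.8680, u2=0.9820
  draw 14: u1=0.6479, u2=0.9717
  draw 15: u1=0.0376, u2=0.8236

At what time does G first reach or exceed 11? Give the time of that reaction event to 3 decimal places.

Threshold first reached at t = 0.159

t=0.000: G=8 X=7 Q=7 B=3
Draw 1: a1=0.426, a2=2.303, a3=22.344, a0=25.073; τ=−ln(0.1088)/25.073=0.088 → t=0.088; u2·a0=0.1888·25.073=4.734; a1+a2=2.729 < 4.734 ≤ a1+…+a3=25.073 → R3 fires; G=9 X=7 Q=6 B=3
Draw 2: a1=0.426, a2=1.974, a3=19.152, a0=21.552; τ=−ln(0.9794)/21.552=0.001 → t=0.089; u2·a0=0.9211·21.552=19.852; a1+a2=2.400 < 19.852 ≤ a1+…+a3=21.552 → R3 fires; G=10 X=7 Q=5 B=3
Draw 3: a1=0.426, a2=1.645, a3=15.960, a0=18.031; τ=−ln(0.2847)/18.031=0.070 → t=0.159; u2·a0=0.3418·18.031=6.163; a1+a2=2.071 < 6.163 ≤ a1+…+a3=18.031 → R3 fires; G=11 X=7 Q=4 B=3
Draw 4: a1=0.426, a2=1.316, a3=12.768, a0=14.510; τ=−ln(0.9244)/14.510=0.005 → t=0.165; u2·a0=0.7224·14.510=10.482; a1+a2=1.742 < 10.482 ≤ a1+…+a3=14.510 → R3 fires; G=12 X=7 Q=3 B=3
Draw 5: a1=0.426, a2=0.987, a3=9.576, a0=10.989; τ=−ln(0.6648)/10.989=0.037 → t=0.202; u2·a0=0.3570·10.989=3.923; a1+a2=1.413 < 3.923 ≤ a1+…+a3=10.989 → R3 fires; G=13 X=7 Q=2 B=3
Draw 6: a1=0.426, a2=0.658, a3=6.384, a0=7.468; τ=−ln(0.7222)/7.468=0.044 → t=0.245; u2·a0=0.0164·7.468=0.122 ≤ a1=0.426 → R1 fires; G=13 X=7 Q=4 B=4
Draw 7: a1=0.568, a2=1.316, a3=12.768, a0=14.652; τ=−ln(0.6224)/14.652=0.032 → t=0.278; u2·a0=0.5794·14.652=8.489; a1+a2=1.884 < 8.489 ≤ a1+…+a3=14.652 → R3 fires; G=14 X=7 Q=3 B=4
Draw 8: a1=0.568, a2=0.987, a3=9.576, a0=11.131; τ=−ln(0.1203)/11.131=0.190 → t=0.468; u2·a0=0.2476·11.131=2.756; a1+a2=1.555 < 2.756 ≤ a1+…+a3=11.131 → R3 fires; G=15 X=7 Q=2 B=4
Draw 9: a1=0.568, a2=0.658, a3=6.384, a0=7.610; τ=−ln(0.7016)/7.610=0.047 → t=0.514; u2·a0=0.5918·7.610=4.504; a1+a2=1.226 < 4.504 ≤ a1+…+a3=7.610 → R3 fires; G=16 X=7 Q=1 B=4
Draw 10: a1=0.568, a2=0.329, a3=3.192, a0=4.089; τ=−ln(0.2248)/4.089=0.365 → t=0.879; u2·a0=0.6623·4.089=2.708; a1+a2=0.897 < 2.708 ≤ a1+…+a3=4.089 → R3 fires; G=17 X=7 Q=0 B=4
Draw 11: a1=0.568, a2=0.000, a3=0.000, a0=0.568; τ=−ln(0.9815)/0.568=0.033 → t=0.912; u2·a0=0.2716·0.568=0.154 ≤ a1=0.568 → R1 fires; G=17 X=7 Q=2 B=5
Draw 12: a1=0.710, a2=0.658, a3=6.384, a0=7.752; τ=−ln(0.7214)/7.752=0.042 → t=0.954; u2·a0=0.0440·7.752=0.341 ≤ a1=0.710 → R1 fires; G=17 X=7 Q=4 B=6
Draw 13: a1=0.852, a2=1.316, a3=12.768, a0=14.936; τ=−ln(0.8680)/14.936=0.009 → t=0.964; u2·a0=0.9820·14.936=14.667; a1+a2=2.168 < 14.667 ≤ a1+…+a3=14.936 → R3 fires; G=18 X=7 Q=3 B=6
Draw 14: a1=0.852, a2=0.987, a3=9.576, a0=11.415; τ=−ln(0.6479)/11.415=0.038 → t=1.002; u2·a0=0.9717·11.415=11.092; a1+a2=1.839 < 11.092 ≤ a1+…+a3=11.415 → R3 fires; G=19 X=7 Q=2 B=6
Draw 15: a1=0.852, a2=0.658, a3=6.384, a0=7.894; τ=−ln(0.0376)/7.894=0.416 → t=1.418 > T=1.41: stop.
G first becomes ≥ 11 when it reaches 11 at the event at t=0.159.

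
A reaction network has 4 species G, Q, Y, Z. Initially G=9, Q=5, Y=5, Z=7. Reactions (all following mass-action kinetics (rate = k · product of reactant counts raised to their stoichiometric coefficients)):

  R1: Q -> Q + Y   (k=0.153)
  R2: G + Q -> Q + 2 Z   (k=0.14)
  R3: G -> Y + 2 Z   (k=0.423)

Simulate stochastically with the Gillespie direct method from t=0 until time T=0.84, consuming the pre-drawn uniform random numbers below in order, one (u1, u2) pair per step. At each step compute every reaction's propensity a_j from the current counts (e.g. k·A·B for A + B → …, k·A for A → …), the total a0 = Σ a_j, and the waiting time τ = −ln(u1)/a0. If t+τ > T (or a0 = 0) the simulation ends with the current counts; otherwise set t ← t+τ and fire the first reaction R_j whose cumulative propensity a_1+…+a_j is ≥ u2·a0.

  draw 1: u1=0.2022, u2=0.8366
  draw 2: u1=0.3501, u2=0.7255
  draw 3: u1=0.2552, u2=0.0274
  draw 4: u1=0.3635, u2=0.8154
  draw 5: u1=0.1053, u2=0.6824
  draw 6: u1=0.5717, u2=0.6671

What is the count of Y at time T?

Y at T = 10

t=0.000: G=9 Q=5 Y=5 Z=7
Draw 1: a1=0.765, a2=6.300, a3=3.807, a0=10.872; τ=−ln(0.2022)/10.872=0.147 → t=0.147; u2·a0=0.8366·10.872=9.096; a1+a2=7.065 < 9.096 ≤ a1+…+a3=10.872 → R3 fires; G=8 Q=5 Y=6 Z=9
Draw 2: a1=0.765, a2=5.600, a3=3.384, a0=9.749; τ=−ln(0.3501)/9.749=0.108 → t=0.255; u2·a0=0.7255·9.749=7.073; a1+a2=6.365 < 7.073 ≤ a1+…+a3=9.749 → R3 fires; G=7 Q=5 Y=7 Z=11
Draw 3: a1=0.765, a2=4.900, a3=2.961, a0=8.626; τ=−ln(0.2552)/8.626=0.158 → t=0.413; u2·a0=0.0274·8.626=0.236 ≤ a1=0.765 → R1 fires; G=7 Q=5 Y=8 Z=11
Draw 4: a1=0.765, a2=4.900, a3=2.961, a0=8.626; τ=−ln(0.3635)/8.626=0.117 → t=0.530; u2·a0=0.8154·8.626=7.034; a1+a2=5.665 < 7.034 ≤ a1+…+a3=8.626 → R3 fires; G=6 Q=5 Y=9 Z=13
Draw 5: a1=0.765, a2=4.200, a3=2.538, a0=7.503; τ=−ln(0.1053)/7.503=0.300 → t=0.830; u2·a0=0.6824·7.503=5.120; a1+a2=4.965 < 5.120 ≤ a1+…+a3=7.503 → R3 fires; G=5 Q=5 Y=10 Z=15
Draw 6: a1=0.765, a2=3.500, a3=2.115, a0=6.380; τ=−ln(0.5717)/6.380=0.088 → t=0.918 > T=0.84: stop.
Read off Y at T=0.84: 10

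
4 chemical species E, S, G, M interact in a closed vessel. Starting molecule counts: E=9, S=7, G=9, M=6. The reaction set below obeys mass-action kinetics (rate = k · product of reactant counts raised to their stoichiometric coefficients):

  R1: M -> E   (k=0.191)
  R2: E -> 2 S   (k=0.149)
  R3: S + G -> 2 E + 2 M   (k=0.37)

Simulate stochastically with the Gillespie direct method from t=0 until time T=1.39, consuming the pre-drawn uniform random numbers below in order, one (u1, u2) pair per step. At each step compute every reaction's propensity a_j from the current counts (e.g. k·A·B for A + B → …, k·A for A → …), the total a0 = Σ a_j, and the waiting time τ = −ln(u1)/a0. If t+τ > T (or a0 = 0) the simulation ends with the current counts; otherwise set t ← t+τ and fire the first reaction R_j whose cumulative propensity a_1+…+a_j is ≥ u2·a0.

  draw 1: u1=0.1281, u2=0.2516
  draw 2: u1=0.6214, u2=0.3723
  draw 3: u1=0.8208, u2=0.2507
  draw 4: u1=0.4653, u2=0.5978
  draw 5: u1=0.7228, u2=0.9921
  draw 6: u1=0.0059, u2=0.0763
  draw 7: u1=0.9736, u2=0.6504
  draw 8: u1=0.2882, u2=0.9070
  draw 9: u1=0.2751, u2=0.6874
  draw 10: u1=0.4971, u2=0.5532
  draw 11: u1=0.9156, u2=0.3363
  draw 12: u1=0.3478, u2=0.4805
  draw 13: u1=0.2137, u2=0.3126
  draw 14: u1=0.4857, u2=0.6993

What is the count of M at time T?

M at T = 18

t=0.000: E=9 S=7 G=9 M=6
Draw 1: a1=1.146, a2=1.341, a3=23.310, a0=25.797; τ=−ln(0.1281)/25.797=0.080 → t=0.080; u2·a0=0.2516·25.797=6.491; a1+a2=2.487 < 6.491 ≤ a1+…+a3=25.797 → R3 fires; E=11 S=6 G=8 M=8
Draw 2: a1=1.528, a2=1.639, a3=17.760, a0=20.927; τ=−ln(0.6214)/20.927=0.023 → t=0.102; u2·a0=0.3723·20.927=7.791; a1+a2=3.167 < 7.791 ≤ a1+…+a3=20.927 → R3 fires; E=13 S=5 G=7 M=10
Draw 3: a1=1.910, a2=1.937, a3=12.950, a0=16.797; τ=−ln(0.8208)/16.797=0.012 → t=0.114; u2·a0=0.2507·16.797=4.211; a1+a2=3.847 < 4.211 ≤ a1+…+a3=16.797 → R3 fires; E=15 S=4 G=6 M=12
Draw 4: a1=2.292, a2=2.235, a3=8.880, a0=13.407; τ=−ln(0.4653)/13.407=0.057 → t=0.171; u2·a0=0.5978·13.407=8.015; a1+a2=4.527 < 8.015 ≤ a1+…+a3=13.407 → R3 fires; E=17 S=3 G=5 M=14
Draw 5: a1=2.674, a2=2.533, a3=5.550, a0=10.757; τ=−ln(0.7228)/10.757=0.030 → t=0.201; u2·a0=0.9921·10.757=10.672; a1+a2=5.207 < 10.672 ≤ a1+…+a3=10.757 → R3 fires; E=19 S=2 G=4 M=16
Draw 6: a1=3.056, a2=2.831, a3=2.960, a0=8.847; τ=−ln(0.0059)/8.847=0.580 → t=0.782; u2·a0=0.0763·8.847=0.675 ≤ a1=3.056 → R1 fires; E=20 S=2 G=4 M=15
Draw 7: a1=2.865, a2=2.980, a3=2.960, a0=8.805; τ=−ln(0.9736)/8.805=0.003 → t=0.785; u2·a0=0.6504·8.805=5.727; a1=2.865 < 5.727 ≤ a1+a2=5.845 → R2 fires; E=19 S=4 G=4 M=15
Draw 8: a1=2.865, a2=2.831, a3=5.920, a0=11.616; τ=−ln(0.2882)/11.616=0.107 → t=0.892; u2·a0=0.9070·11.616=10.536; a1+a2=5.696 < 10.536 ≤ a1+…+a3=11.616 → R3 fires; E=21 S=3 G=3 M=17
Draw 9: a1=3.247, a2=3.129, a3=3.330, a0=9.706; τ=−ln(0.2751)/9.706=0.133 → t=1.025; u2·a0=0.6874·9.706=6.672; a1+a2=6.376 < 6.672 ≤ a1+…+a3=9.706 → R3 fires; E=23 S=2 G=2 M=19
Draw 10: a1=3.629, a2=3.427, a3=1.480, a0=8.536; τ=−ln(0.4971)/8.536=0.082 → t=1.107; u2·a0=0.5532·8.536=4.722; a1=3.629 < 4.722 ≤ a1+a2=7.056 → R2 fires; E=22 S=4 G=2 M=19
Draw 11: a1=3.629, a2=3.278, a3=2.960, a0=9.867; τ=−ln(0.9156)/9.867=0.009 → t=1.116; u2·a0=0.3363·9.867=3.318 ≤ a1=3.629 → R1 fires; E=23 S=4 G=2 M=18
Draw 12: a1=3.438, a2=3.427, a3=2.960, a0=9.825; τ=−ln(0.3478)/9.825=0.107 → t=1.223; u2·a0=0.4805·9.825=4.721; a1=3.438 < 4.721 ≤ a1+a2=6.865 → R2 fires; E=22 S=6 G=2 M=18
Draw 13: a1=3.438, a2=3.278, a3=4.440, a0=11.156; τ=−ln(0.2137)/11.156=0.138 → t=1.361; u2·a0=0.3126·11.156=3.487; a1=3.438 < 3.487 ≤ a1+a2=6.716 → R2 fires; E=21 S=8 G=2 M=18
Draw 14: a1=3.438, a2=3.129, a3=5.920, a0=12.487; τ=−ln(0.4857)/12.487=0.058 → t=1.419 > T=1.39: stop.
Read off M at T=1.39: 18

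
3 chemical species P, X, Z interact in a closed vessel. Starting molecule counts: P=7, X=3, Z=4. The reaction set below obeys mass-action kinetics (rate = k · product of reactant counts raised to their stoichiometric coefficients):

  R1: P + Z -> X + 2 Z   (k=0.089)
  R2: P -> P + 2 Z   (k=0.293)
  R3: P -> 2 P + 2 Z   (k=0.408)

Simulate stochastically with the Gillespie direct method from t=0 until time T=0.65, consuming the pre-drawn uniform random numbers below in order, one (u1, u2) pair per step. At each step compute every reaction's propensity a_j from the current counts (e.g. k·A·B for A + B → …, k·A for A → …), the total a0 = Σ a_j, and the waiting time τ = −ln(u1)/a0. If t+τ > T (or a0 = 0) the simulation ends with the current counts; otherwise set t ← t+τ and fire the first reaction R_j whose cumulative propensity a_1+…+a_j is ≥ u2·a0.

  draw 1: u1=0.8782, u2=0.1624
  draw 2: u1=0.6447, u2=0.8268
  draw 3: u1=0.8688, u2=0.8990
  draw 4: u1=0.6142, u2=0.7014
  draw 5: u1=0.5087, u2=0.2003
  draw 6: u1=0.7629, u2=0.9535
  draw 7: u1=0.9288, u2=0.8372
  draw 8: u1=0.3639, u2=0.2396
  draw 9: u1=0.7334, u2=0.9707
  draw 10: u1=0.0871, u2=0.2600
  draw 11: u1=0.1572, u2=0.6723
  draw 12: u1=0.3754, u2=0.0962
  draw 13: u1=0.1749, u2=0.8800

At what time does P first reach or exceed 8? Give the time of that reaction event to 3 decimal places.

t=0.000: P=7 X=3 Z=4
Draw 1: a1=2.492, a2=2.051, a3=2.856, a0=7.399; τ=−ln(0.8782)/7.399=0.018 → t=0.018; u2·a0=0.1624·7.399=1.202 ≤ a1=2.492 → R1 fires; P=6 X=4 Z=5
Draw 2: a1=2.670, a2=1.758, a3=2.448, a0=6.876; τ=−ln(0.6447)/6.876=0.064 → t=0.081; u2·a0=0.8268·6.876=5.685; a1+a2=4.428 < 5.685 ≤ a1+…+a3=6.876 → R3 fires; P=7 X=4 Z=7
Draw 3: a1=4.361, a2=2.051, a3=2.856, a0=9.268; τ=−ln(0.8688)/9.268=0.015 → t=0.097; u2·a0=0.8990·9.268=8.332; a1+a2=6.412 < 8.332 ≤ a1+…+a3=9.268 → R3 fires; P=8 X=4 Z=9
Draw 4: a1=6.408, a2=2.344, a3=3.264, a0=12.016; τ=−ln(0.6142)/12.016=0.041 → t=0.137; u2·a0=0.7014·12.016=8.428; a1=6.408 < 8.428 ≤ a1+a2=8.752 → R2 fires; P=8 X=4 Z=11
Draw 5: a1=7.832, a2=2.344, a3=3.264, a0=13.440; τ=−ln(0.5087)/13.440=0.050 → t=0.187; u2·a0=0.2003·13.440=2.692 ≤ a1=7.832 → R1 fires; P=7 X=5 Z=12
Draw 6: a1=7.476, a2=2.051, a3=2.856, a0=12.383; τ=−ln(0.7629)/12.383=0.022 → t=0.209; u2·a0=0.9535·12.383=11.807; a1+a2=9.527 < 11.807 ≤ a1+…+a3=12.383 → R3 fires; P=8 X=5 Z=14
Draw 7: a1=9.968, a2=2.344, a3=3.264, a0=15.576; τ=−ln(0.9288)/15.576=0.005 → t=0.214; u2·a0=0.8372·15.576=13.040; a1+a2=12.312 < 13.040 ≤ a1+…+a3=15.576 → R3 fires; P=9 X=5 Z=16
Draw 8: a1=12.816, a2=2.637, a3=3.672, a0=19.125; τ=−ln(0.3639)/19.125=0.053 → t=0.267; u2·a0=0.2396·19.125=4.582 ≤ a1=12.816 → R1 fires; P=8 X=6 Z=17
Draw 9: a1=12.104, a2=2.344, a3=3.264, a0=17.712; τ=−ln(0.7334)/17.712=0.018 → t=0.284; u2·a0=0.9707·17.712=17.193; a1+a2=14.448 < 17.193 ≤ a1+…+a3=17.712 → R3 fires; P=9 X=6 Z=19
Draw 10: a1=15.219, a2=2.637, a3=3.672, a0=21.528; τ=−ln(0.0871)/21.528=0.113 → t=0.398; u2·a0=0.2600·21.528=5.597 ≤ a1=15.219 → R1 fires; P=8 X=7 Z=20
Draw 11: a1=14.240, a2=2.344, a3=3.264, a0=19.848; τ=−ln(0.1572)/19.848=0.093 → t=0.491; u2·a0=0.6723·19.848=13.344 ≤ a1=14.240 → R1 fires; P=7 X=8 Z=21
Draw 12: a1=13.083, a2=2.051, a3=2.856, a0=17.990; τ=−ln(0.3754)/17.990=0.054 → t=0.545; u2·a0=0.0962·17.990=1.731 ≤ a1=13.083 → R1 fires; P=6 X=9 Z=22
Draw 13: a1=11.748, a2=1.758, a3=2.448, a0=15.954; τ=−ln(0.1749)/15.954=0.109 → t=0.655 > T=0.65: stop.
P first becomes ≥ 8 when it reaches 8 at the event at t=0.097.

Threshold first reached at t = 0.097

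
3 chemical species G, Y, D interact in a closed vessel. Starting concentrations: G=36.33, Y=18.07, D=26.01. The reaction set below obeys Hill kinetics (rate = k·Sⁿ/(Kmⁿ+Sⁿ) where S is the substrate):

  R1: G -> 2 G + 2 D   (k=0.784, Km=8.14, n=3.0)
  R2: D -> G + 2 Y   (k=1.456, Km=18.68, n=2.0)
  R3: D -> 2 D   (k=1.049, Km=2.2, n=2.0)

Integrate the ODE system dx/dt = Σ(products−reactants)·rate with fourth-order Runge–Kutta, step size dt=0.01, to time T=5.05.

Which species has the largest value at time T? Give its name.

Dominant species at T: G

RK4 with dt=0.01: 505 steps to T=5.05. Trajectory (selected grid times):
t=0.00: G=36.33 Y=18.07 D=26.01
t=0.56: G=37.31 Y=19.16 D=26.92
t=1.12: G=38.30 Y=20.27 D=27.81
t=1.68: G=39.30 Y=21.41 D=28.70
t=2.24: G=40.32 Y=22.56 D=29.58
t=2.81: G=41.36 Y=23.76 D=30.46
t=3.37: G=42.39 Y=24.95 D=31.32
t=3.93: G=43.43 Y=26.16 D=32.17
t=4.49: G=44.48 Y=27.39 D=33.02
t=5.05: G=45.54 Y=28.63 D=33.85
At T=5.05: G=45.54 Y=28.63 D=33.85; the largest is G.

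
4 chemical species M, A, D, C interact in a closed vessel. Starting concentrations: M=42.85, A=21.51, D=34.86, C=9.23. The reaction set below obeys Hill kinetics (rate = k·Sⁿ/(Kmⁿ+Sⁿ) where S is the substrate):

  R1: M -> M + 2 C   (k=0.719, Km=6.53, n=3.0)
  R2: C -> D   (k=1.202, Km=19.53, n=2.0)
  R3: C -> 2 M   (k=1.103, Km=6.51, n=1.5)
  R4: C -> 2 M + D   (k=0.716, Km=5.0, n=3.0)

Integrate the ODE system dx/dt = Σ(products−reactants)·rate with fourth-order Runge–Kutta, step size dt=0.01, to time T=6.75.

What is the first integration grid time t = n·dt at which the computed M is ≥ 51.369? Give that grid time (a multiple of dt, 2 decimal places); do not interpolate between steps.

Threshold first reached at t = 3.28

RK4 with dt=0.01: 675 steps to T=6.75. Trajectory (selected grid times):
t=0.00: M=42.85 A=21.51 D=34.86 C=9.23
t=0.75: M=44.81 A=21.51 D=35.49 C=9.16
t=1.50: M=46.77 A=21.51 D=36.11 C=9.10
t=2.25: M=48.72 A=21.51 D=36.73 C=9.04
t=3.00: M=50.66 A=21.51 D=37.35 C=8.98
t=3.27: M=51.36 A=21.51 D=37.57 C=8.97
t=3.28: M=51.38 A=21.51 D=37.58 C=8.97
t=3.75: M=52.59 A=21.51 D=37.96 C=8.94
t=4.50: M=54.53 A=21.51 D=38.57 C=8.89
t=5.25: M=56.45 A=21.51 D=39.18 C=8.85
t=6.00: M=58.38 A=21.51 D=39.79 C=8.81
t=6.75: M=60.29 A=21.51 D=40.39 C=8.78
M(3.27)=51.356 < 51.369 but M(3.28)=51.381 ≥ 51.369, so the first grid time is t=3.28.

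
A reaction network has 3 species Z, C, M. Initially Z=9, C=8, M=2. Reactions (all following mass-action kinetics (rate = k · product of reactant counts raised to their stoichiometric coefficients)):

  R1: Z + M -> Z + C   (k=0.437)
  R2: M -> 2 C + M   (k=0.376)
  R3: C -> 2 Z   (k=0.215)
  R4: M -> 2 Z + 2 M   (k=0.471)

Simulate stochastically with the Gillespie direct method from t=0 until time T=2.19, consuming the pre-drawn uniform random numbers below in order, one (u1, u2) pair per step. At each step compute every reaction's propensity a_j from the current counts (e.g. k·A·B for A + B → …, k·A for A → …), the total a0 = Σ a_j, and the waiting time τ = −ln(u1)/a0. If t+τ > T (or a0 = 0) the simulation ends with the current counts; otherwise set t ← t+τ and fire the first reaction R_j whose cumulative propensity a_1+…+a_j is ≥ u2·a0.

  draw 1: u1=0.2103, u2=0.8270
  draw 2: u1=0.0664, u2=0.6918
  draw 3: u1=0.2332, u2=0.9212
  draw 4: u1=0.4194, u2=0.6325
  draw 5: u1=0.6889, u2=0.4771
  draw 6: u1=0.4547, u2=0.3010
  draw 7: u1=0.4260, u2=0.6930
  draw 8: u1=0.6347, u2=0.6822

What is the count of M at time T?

M at T = 0

t=0.000: Z=9 C=8 M=2
Draw 1: a1=7.866, a2=0.752, a3=1.720, a4=0.942, a0=11.280; τ=−ln(0.2103)/11.280=0.138 → t=0.138; u2·a0=0.8270·11.280=9.329; a1+a2=8.618 < 9.329 ≤ a1+…+a3=10.338 → R3 fires; Z=11 C=7 M=2
Draw 2: a1=9.614, a2=0.752, a3=1.505, a4=0.942, a0=12.813; τ=−ln(0.0664)/12.813=0.212 → t=0.350; u2·a0=0.6918·12.813=8.864 ≤ a1=9.614 → R1 fires; Z=11 C=8 M=1
Draw 3: a1=4.807, a2=0.376, a3=1.720, a4=0.471, a0=7.374; τ=−ln(0.2332)/7.374=0.197 → t=0.547; u2·a0=0.9212·7.374=6.793; a1+a2=5.183 < 6.793 ≤ a1+…+a3=6.903 → R3 fires; Z=13 C=7 M=1
Draw 4: a1=5.681, a2=0.376, a3=1.505, a4=0.471, a0=8.033; τ=−ln(0.4194)/8.033=0.108 → t=0.655; u2·a0=0.6325·8.033=5.081 ≤ a1=5.681 → R1 fires; Z=13 C=8 M=0
Draw 5: a1=0.000, a2=0.000, a3=1.720, a4=0.000, a0=1.720; τ=−ln(0.6889)/1.720=0.217 → t=0.872; u2·a0=0.4771·1.720=0.821; a1+a2=0.000 < 0.821 ≤ a1+…+a3=1.720 → R3 fires; Z=15 C=7 M=0
Draw 6: a1=0.000, a2=0.000, a3=1.505, a4=0.000, a0=1.505; τ=−ln(0.4547)/1.505=0.524 → t=1.396; u2·a0=0.3010·1.505=0.453; a1+a2=0.000 < 0.453 ≤ a1+…+a3=1.505 → R3 fires; Z=17 C=6 M=0
Draw 7: a1=0.000, a2=0.000, a3=1.290, a4=0.000, a0=1.290; τ=−ln(0.4260)/1.290=0.661 → t=2.057; u2·a0=0.6930·1.290=0.894; a1+a2=0.000 < 0.894 ≤ a1+…+a3=1.290 → R3 fires; Z=19 C=5 M=0
Draw 8: a1=0.000, a2=0.000, a3=1.075, a4=0.000, a0=1.075; τ=−ln(0.6347)/1.075=0.423 → t=2.480 > T=2.19: stop.
Read off M at T=2.19: 0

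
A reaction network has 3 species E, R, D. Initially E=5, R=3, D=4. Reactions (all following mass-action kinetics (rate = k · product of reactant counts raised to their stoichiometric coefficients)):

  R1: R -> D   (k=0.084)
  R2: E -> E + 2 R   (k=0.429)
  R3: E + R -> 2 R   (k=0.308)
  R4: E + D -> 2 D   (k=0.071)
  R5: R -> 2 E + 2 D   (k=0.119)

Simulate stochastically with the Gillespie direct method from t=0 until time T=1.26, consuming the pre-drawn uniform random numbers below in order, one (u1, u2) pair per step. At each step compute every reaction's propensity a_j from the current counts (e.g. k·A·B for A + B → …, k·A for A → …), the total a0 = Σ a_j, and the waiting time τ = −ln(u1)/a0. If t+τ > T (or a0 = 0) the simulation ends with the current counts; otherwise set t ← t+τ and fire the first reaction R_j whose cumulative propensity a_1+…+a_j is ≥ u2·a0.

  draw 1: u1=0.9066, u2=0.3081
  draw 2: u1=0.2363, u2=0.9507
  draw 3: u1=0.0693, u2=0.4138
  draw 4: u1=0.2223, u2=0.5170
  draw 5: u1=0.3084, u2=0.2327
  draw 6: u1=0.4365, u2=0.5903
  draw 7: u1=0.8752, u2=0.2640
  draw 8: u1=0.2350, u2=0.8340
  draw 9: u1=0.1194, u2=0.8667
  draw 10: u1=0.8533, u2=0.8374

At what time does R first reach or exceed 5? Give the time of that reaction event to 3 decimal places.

Threshold first reached at t = 0.549

t=0.000: E=5 R=3 D=4
Draw 1: a1=0.252, a2=2.145, a3=4.620, a4=1.420, a5=0.357, a0=8.794; τ=−ln(0.9066)/8.794=0.011 → t=0.011; u2·a0=0.3081·8.794=2.709; a1+a2=2.397 < 2.709 ≤ a1+…+a3=7.017 → R3 fires; E=4 R=4 D=4
Draw 2: a1=0.336, a2=1.716, a3=4.928, a4=1.136, a5=0.476, a0=8.592; τ=−ln(0.2363)/8.592=0.168 → t=0.179; u2·a0=0.9507·8.592=8.168; a1+…+a4=8.116 < 8.168 ≤ a1+…+a5=8.592 → R5 fires; E=6 R=3 D=6
Draw 3: a1=0.252, a2=2.574, a3=5.544, a4=2.556, a5=0.357, a0=11.283; τ=−ln(0.0693)/11.283=0.237 → t=0.416; u2·a0=0.4138·11.283=4.669; a1+a2=2.826 < 4.669 ≤ a1+…+a3=8.370 → R3 fires; E=5 R=4 D=6
Draw 4: a1=0.336, a2=2.145, a3=6.160, a4=2.130, a5=0.476, a0=11.247; τ=−ln(0.2223)/11.247=0.134 → t=0.549; u2·a0=0.5170·11.247=5.815; a1+a2=2.481 < 5.815 ≤ a1+…+a3=8.641 → R3 fires; E=4 R=5 D=6
Draw 5: a1=0.420, a2=1.716, a3=6.160, a4=1.704, a5=0.595, a0=10.595; τ=−ln(0.3084)/10.595=0.111 → t=0.660; u2·a0=0.2327·10.595=2.465; a1+a2=2.136 < 2.465 ≤ a1+…+a3=8.296 → R3 fires; E=3 R=6 D=6
Draw 6: a1=0.504, a2=1.287, a3=5.544, a4=1.278, a5=0.714, a0=9.327; τ=−ln(0.4365)/9.327=0.089 → t=0.749; u2·a0=0.5903·9.327=5.506; a1+a2=1.791 < 5.506 ≤ a1+…+a3=7.335 → R3 fires; E=2 R=7 D=6
Draw 7: a1=0.588, a2=0.858, a3=4.312, a4=0.852, a5=0.833, a0=7.443; τ=−ln(0.8752)/7.443=0.018 → t=0.767; u2·a0=0.2640·7.443=1.965; a1+a2=1.446 < 1.965 ≤ a1+…+a3=5.758 → R3 fires; E=1 R=8 D=6
Draw 8: a1=0.672, a2=0.429, a3=2.464, a4=0.426, a5=0.952, a0=4.943; τ=−ln(0.2350)/4.943=0.293 → t=1.060; u2·a0=0.8340·4.943=4.122; a1+…+a4=3.991 < 4.122 ≤ a1+…+a5=4.943 → R5 fires; E=3 R=7 D=8
Draw 9: a1=0.588, a2=1.287, a3=6.468, a4=1.704, a5=0.833, a0=10.880; τ=−ln(0.1194)/10.880=0.195 → t=1.255; u2·a0=0.8667·10.880=9.430; a1+…+a3=8.343 < 9.430 ≤ a1+…+a4=10.047 → R4 fires; E=2 R=7 D=9
Draw 10: a1=0.588, a2=0.858, a3=4.312, a4=1.278, a5=0.833, a0=7.869; τ=−ln(0.8533)/7.869=0.020 → t=1.276 > T=1.26: stop.
R first becomes ≥ 5 when it reaches 5 at the event at t=0.549.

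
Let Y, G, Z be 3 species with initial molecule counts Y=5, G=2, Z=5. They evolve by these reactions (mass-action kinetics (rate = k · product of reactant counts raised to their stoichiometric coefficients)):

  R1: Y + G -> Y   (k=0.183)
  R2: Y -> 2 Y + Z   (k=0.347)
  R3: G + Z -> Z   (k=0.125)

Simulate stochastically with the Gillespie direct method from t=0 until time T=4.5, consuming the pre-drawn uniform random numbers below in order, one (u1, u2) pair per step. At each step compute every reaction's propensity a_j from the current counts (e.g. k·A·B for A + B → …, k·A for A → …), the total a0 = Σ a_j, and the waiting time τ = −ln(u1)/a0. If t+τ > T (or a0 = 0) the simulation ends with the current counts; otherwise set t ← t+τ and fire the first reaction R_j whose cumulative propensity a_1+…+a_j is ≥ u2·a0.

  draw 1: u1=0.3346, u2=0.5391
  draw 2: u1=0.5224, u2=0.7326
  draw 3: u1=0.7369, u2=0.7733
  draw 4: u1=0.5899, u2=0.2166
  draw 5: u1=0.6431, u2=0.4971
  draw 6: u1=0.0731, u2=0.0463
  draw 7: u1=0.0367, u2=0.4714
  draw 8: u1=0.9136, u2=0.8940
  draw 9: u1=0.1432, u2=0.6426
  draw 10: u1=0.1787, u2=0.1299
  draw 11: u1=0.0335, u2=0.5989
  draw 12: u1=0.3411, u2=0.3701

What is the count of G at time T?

t=0.000: Y=5 G=2 Z=5
Draw 1: a1=1.830, a2=1.735, a3=1.250, a0=4.815; τ=−ln(0.3346)/4.815=0.227 → t=0.227; u2·a0=0.5391·4.815=2.596; a1=1.830 < 2.596 ≤ a1+a2=3.565 → R2 fires; Y=6 G=2 Z=6
Draw 2: a1=2.196, a2=2.082, a3=1.500, a0=5.778; τ=−ln(0.5224)/5.778=0.112 → t=0.340; u2·a0=0.7326·5.778=4.233; a1=2.196 < 4.233 ≤ a1+a2=4.278 → R2 fires; Y=7 G=2 Z=7
Draw 3: a1=2.562, a2=2.429, a3=1.750, a0=6.741; τ=−ln(0.7369)/6.741=0.045 → t=0.385; u2·a0=0.7733·6.741=5.213; a1+a2=4.991 < 5.213 ≤ a1+…+a3=6.741 → R3 fires; Y=7 G=1 Z=7
Draw 4: a1=1.281, a2=2.429, a3=0.875, a0=4.585; τ=−ln(0.5899)/4.585=0.115 → t=0.500; u2·a0=0.2166·4.585=0.993 ≤ a1=1.281 → R1 fires; Y=7 G=0 Z=7
Draw 5: a1=0.000, a2=2.429, a3=0.000, a0=2.429; τ=−ln(0.6431)/2.429=0.182 → t=0.682; u2·a0=0.4971·2.429=1.207; a1=0.000 < 1.207 ≤ a1+a2=2.429 → R2 fires; Y=8 G=0 Z=8
Draw 6: a1=0.000, a2=2.776, a3=0.000, a0=2.776; τ=−ln(0.0731)/2.776=0.942 → t=1.624; u2·a0=0.0463·2.776=0.129; a1=0.000 < 0.129 ≤ a1+a2=2.776 → R2 fires; Y=9 G=0 Z=9
Draw 7: a1=0.000, a2=3.123, a3=0.000, a0=3.123; τ=−ln(0.0367)/3.123=1.058 → t=2.683; u2·a0=0.4714·3.123=1.472; a1=0.000 < 1.472 ≤ a1+a2=3.123 → R2 fires; Y=10 G=0 Z=10
Draw 8: a1=0.000, a2=3.470, a3=0.000, a0=3.470; τ=−ln(0.9136)/3.470=0.026 → t=2.709; u2·a0=0.8940·3.470=3.102; a1=0.000 < 3.102 ≤ a1+a2=3.470 → R2 fires; Y=11 G=0 Z=11
Draw 9: a1=0.000, a2=3.817, a3=0.000, a0=3.817; τ=−ln(0.1432)/3.817=0.509 → t=3.218; u2·a0=0.6426·3.817=2.453; a1=0.000 < 2.453 ≤ a1+a2=3.817 → R2 fires; Y=12 G=0 Z=12
Draw 10: a1=0.000, a2=4.164, a3=0.000, a0=4.164; τ=−ln(0.1787)/4.164=0.414 → t=3.631; u2·a0=0.1299·4.164=0.541; a1=0.000 < 0.541 ≤ a1+a2=4.164 → R2 fires; Y=13 G=0 Z=13
Draw 11: a1=0.000, a2=4.511, a3=0.000, a0=4.511; τ=−ln(0.0335)/4.511=0.753 → t=4.384; u2·a0=0.5989·4.511=2.702; a1=0.000 < 2.702 ≤ a1+a2=4.511 → R2 fires; Y=14 G=0 Z=14
Draw 12: a1=0.000, a2=4.858, a3=0.000, a0=4.858; τ=−ln(0.3411)/4.858=0.221 → t=4.606 > T=4.5: stop.
Read off G at T=4.5: 0

G at T = 0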